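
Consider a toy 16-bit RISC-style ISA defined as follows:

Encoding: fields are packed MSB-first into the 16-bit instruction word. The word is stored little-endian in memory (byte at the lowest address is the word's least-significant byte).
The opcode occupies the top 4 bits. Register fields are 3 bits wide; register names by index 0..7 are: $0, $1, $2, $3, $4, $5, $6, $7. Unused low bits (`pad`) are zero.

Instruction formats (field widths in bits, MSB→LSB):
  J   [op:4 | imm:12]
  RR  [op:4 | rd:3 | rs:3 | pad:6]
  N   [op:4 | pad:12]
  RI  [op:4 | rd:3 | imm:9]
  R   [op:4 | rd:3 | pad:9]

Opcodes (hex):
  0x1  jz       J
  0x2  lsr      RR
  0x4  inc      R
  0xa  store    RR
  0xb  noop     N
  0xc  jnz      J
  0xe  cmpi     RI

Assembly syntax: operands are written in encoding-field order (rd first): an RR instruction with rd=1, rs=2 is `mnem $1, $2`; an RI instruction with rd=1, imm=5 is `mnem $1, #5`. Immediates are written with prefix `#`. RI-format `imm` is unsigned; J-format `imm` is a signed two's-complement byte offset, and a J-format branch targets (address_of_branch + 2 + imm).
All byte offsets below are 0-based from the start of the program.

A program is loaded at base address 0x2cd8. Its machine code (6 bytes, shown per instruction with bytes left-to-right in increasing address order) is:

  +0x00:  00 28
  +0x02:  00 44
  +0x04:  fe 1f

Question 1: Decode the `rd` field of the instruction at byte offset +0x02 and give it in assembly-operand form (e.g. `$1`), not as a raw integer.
off 0x02: read 00 44 as little → 0x4400
  opcode bits[15:12]=0x4: inc/R
  [11:9] rd=2 = $2

$2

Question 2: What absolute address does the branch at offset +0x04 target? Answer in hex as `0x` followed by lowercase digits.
0x2cdc

+0x04: fe 1f ⇒ word 0x1ffe (little)
  op=0x1ffe>>12=0x1 ⇒ jz (J)
  [11:0] imm=4094 (s12→-2) = #-2
  target = base 0x2cd8 + off 0x04 + 2 + imm -2 = 0x2cdc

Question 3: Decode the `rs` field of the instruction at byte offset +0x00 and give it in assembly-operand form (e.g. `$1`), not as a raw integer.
$0

off 0x00: read 00 28 as little → 0x2800
  top 4b → 0x2 → lsr [RR]
  [11:9] rd=4 = $4
  [8:6] rs=0 = $0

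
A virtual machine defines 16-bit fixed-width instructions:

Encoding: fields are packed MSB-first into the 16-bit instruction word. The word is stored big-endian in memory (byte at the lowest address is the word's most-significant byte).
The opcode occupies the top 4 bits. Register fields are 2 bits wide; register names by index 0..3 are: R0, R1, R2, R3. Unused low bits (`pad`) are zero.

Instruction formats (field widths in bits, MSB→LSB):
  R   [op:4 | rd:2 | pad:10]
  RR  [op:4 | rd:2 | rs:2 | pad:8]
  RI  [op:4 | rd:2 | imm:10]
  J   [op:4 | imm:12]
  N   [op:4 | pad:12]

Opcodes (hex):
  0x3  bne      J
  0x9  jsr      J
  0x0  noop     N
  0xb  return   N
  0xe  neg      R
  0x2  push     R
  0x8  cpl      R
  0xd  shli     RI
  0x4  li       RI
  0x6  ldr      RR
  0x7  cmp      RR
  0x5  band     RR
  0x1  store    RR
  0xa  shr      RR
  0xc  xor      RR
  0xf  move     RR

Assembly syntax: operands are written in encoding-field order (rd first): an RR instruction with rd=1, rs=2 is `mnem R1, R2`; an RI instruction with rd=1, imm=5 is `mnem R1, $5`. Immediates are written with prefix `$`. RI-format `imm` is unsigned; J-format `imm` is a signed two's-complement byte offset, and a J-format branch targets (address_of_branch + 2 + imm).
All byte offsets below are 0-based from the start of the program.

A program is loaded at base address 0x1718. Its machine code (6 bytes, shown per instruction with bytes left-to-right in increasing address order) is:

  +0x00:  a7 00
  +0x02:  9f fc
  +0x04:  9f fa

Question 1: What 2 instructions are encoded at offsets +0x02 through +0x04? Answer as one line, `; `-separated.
jsr $-4; jsr $-6

[02] 9f fc → 0x9ffc
  opcode bits[15:12]=0x9: jsr/J
  imm@[11:0]=0xffc (s12→-4) ⇒ $-4
[04] 9f fa → 0x9ffa
  opcode bits[15:12]=0x9: jsr/J
  imm@[11:0]=0xffa (s12→-6) ⇒ $-6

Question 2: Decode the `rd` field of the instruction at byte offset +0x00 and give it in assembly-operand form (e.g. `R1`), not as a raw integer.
R1

[00] a7 00 → 0xa700
  op=0xa700>>12=0xa ⇒ shr (RR)
  rd@[11:10]=0x1 ⇒ R1
  rs@[9:8]=0x3 ⇒ R3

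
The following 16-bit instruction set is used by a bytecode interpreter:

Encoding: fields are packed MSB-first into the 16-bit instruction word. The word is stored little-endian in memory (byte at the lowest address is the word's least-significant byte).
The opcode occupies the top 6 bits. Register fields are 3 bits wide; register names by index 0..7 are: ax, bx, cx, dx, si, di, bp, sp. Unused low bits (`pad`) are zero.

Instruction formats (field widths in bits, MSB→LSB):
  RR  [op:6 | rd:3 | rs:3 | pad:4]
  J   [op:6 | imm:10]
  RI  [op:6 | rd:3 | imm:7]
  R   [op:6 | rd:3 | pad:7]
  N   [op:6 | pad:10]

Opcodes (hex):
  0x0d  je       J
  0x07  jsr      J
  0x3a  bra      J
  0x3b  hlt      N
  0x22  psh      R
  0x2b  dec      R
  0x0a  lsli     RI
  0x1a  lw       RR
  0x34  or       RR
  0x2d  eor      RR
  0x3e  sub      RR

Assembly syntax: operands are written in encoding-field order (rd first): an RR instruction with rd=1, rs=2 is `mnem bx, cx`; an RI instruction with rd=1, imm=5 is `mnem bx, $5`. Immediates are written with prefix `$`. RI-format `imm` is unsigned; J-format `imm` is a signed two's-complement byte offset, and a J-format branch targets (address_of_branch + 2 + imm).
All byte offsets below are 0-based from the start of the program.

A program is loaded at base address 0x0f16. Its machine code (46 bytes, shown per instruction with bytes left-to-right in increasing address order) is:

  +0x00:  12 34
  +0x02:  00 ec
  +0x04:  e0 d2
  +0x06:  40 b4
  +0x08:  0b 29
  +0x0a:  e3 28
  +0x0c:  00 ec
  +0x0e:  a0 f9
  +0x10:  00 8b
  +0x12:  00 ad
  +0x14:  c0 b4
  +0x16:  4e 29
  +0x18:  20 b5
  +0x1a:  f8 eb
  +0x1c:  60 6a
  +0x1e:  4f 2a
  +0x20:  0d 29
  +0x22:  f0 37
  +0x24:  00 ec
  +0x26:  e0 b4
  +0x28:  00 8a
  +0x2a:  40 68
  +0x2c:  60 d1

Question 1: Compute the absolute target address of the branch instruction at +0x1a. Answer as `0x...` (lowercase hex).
0x0f2a

@+1a  little-endian(f8 eb) = 0xebf8
  op=0xebf8>>10=0x3a ⇒ bra (J)
  [9:0] imm=1016 (s10→-8) = $-8
  target = base 0x0f16 + off 0x1a + 2 + imm -8 = 0x0f2a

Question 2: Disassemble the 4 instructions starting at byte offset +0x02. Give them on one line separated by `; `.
hlt; or di, bp; eor ax, si; lsli cx, $11

@+02  little-endian(00 ec) = 0xec00
  opcode bits[15:10]=0x3b: hlt/N
@+04  little-endian(e0 d2) = 0xd2e0
  opcode bits[15:10]=0x34: or/RR
  rd: (w>>7)&0x7=0x5 → di
  rs: (w>>4)&0x7=0x6 → bp
@+06  little-endian(40 b4) = 0xb440
  opcode bits[15:10]=0x2d: eor/RR
  rd: (w>>7)&0x7=0x0 → ax
  rs: (w>>4)&0x7=0x4 → si
@+08  little-endian(0b 29) = 0x290b
  opcode bits[15:10]=0xa: lsli/RI
  rd: (w>>7)&0x7=0x2 → cx
  imm: (w>>0)&0x7f=0xb → $11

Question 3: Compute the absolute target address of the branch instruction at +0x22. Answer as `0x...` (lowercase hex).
[22] f0 37 → 0x37f0
  op=0x37f0>>10=0xd ⇒ je (J)
  imm: (w>>0)&0x3ff=0x3f0 (s10→-16) → $-16
  target = base 0x0f16 + off 0x22 + 2 + imm -16 = 0x0f2a

0x0f2a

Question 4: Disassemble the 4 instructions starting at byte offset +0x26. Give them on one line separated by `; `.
@+26  little-endian(e0 b4) = 0xb4e0
  op=0xb4e0>>10=0x2d ⇒ eor (RR)
  rd@[9:7]=0x1 ⇒ bx
  rs@[6:4]=0x6 ⇒ bp
@+28  little-endian(00 8a) = 0x8a00
  op=0x8a00>>10=0x22 ⇒ psh (R)
  rd@[9:7]=0x4 ⇒ si
@+2a  little-endian(40 68) = 0x6840
  op=0x6840>>10=0x1a ⇒ lw (RR)
  rd@[9:7]=0x0 ⇒ ax
  rs@[6:4]=0x4 ⇒ si
@+2c  little-endian(60 d1) = 0xd160
  op=0xd160>>10=0x34 ⇒ or (RR)
  rd@[9:7]=0x2 ⇒ cx
  rs@[6:4]=0x6 ⇒ bp

eor bx, bp; psh si; lw ax, si; or cx, bp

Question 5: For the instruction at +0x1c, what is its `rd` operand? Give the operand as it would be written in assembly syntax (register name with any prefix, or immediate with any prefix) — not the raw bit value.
si

off 0x1c: read 60 6a as little → 0x6a60
  op=0x6a60>>10=0x1a ⇒ lw (RR)
  rd@[9:7]=0x4 ⇒ si
  rs@[6:4]=0x6 ⇒ bp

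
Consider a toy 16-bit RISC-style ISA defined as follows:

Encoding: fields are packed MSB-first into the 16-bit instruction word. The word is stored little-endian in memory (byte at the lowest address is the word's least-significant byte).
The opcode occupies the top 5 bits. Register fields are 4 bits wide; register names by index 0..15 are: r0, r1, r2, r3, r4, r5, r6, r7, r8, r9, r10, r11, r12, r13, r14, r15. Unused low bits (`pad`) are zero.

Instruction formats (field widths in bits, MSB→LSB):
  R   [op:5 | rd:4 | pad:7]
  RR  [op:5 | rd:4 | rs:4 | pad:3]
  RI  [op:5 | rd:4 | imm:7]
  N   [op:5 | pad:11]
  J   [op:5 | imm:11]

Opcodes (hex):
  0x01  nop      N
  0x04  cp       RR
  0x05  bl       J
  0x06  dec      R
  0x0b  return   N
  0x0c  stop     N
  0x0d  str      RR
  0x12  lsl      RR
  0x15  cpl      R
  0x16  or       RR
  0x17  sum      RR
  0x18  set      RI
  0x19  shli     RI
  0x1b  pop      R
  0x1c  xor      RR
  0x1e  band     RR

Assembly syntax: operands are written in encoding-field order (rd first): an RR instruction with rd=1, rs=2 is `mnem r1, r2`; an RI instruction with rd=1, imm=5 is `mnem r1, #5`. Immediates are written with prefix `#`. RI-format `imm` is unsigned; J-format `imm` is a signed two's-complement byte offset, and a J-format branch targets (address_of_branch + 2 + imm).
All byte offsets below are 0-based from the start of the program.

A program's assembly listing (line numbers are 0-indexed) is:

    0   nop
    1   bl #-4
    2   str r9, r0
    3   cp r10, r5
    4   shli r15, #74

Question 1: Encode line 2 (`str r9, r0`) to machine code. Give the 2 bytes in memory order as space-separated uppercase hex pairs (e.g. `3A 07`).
line 2 (str): pack op=0xd:5|rd=9:4|rs=0:4|pad=0:3 = 0x6c80; little→ 80 6c

80 6C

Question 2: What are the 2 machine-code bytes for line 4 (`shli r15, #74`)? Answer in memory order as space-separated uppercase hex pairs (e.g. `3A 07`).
CA CF

L4: shli op=0x19:5|rd=15:4|imm=74:7 ⇒ 0xcfca ⇒ little ca cf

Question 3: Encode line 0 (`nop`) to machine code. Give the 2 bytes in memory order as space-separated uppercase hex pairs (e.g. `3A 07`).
0. nop fields op=0x1:5|pad=0:11 → word 0800h → 00 08

00 08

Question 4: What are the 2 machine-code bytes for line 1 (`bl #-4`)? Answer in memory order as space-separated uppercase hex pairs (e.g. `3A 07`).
FC 2F

L1: bl op=0x5:5|imm=-4:11 ⇒ 0x2ffc ⇒ little fc 2f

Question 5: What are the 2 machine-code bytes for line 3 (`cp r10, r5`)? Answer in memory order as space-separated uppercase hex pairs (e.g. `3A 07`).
28 25

L3: cp op=0x4:5|rd=10:4|rs=5:4|pad=0:3 ⇒ 0x2528 ⇒ little 28 25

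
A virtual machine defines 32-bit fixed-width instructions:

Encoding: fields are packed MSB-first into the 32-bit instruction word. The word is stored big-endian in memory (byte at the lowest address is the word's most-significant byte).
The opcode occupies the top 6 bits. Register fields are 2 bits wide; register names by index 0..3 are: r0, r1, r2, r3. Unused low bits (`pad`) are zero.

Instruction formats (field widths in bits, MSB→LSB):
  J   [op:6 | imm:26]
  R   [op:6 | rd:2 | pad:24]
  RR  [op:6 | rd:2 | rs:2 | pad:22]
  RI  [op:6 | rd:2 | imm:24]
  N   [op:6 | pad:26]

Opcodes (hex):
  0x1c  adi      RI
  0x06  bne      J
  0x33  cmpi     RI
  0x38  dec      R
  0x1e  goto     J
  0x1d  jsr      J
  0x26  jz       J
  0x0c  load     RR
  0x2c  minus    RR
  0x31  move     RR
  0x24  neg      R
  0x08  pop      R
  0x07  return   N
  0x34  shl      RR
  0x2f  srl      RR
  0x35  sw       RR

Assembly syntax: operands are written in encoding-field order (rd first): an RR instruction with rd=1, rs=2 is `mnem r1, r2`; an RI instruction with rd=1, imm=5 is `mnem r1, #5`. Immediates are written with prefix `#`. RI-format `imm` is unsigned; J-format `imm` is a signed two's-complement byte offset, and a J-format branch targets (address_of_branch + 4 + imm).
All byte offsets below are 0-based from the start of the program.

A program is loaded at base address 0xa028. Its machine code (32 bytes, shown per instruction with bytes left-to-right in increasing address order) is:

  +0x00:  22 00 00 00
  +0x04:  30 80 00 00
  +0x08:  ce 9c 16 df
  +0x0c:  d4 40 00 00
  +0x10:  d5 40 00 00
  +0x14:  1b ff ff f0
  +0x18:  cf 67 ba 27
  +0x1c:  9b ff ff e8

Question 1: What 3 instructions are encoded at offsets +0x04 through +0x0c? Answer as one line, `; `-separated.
[04] 30 80 00 00 → 0x30800000
  opcode bits[31:26]=0xc: load/RR
  [25:24] rd=0 = r0
  [23:22] rs=2 = r2
[08] ce 9c 16 df → 0xce9c16df
  opcode bits[31:26]=0x33: cmpi/RI
  [25:24] rd=2 = r2
  [23:0] imm=10229471 = #10229471
[0c] d4 40 00 00 → 0xd4400000
  opcode bits[31:26]=0x35: sw/RR
  [25:24] rd=0 = r0
  [23:22] rs=1 = r1

load r0, r2; cmpi r2, #10229471; sw r0, r1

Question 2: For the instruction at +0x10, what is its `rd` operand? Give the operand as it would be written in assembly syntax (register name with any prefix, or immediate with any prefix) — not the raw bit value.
off 0x10: read d5 40 00 00 as big → 0xd5400000
  op=0xd5400000>>26=0x35 ⇒ sw (RR)
  rd@[25:24]=0x1 ⇒ r1
  rs@[23:22]=0x1 ⇒ r1

r1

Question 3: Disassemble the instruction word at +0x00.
off 0x00: read 22 00 00 00 as big → 0x22000000
  op=0x22000000>>26=0x8 ⇒ pop (R)
  rd@[25:24]=0x2 ⇒ r2

pop r2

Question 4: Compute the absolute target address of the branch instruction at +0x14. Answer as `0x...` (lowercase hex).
0xa030

off 0x14: read 1b ff ff f0 as big → 0x1bfffff0
  top 6b → 0x6 → bne [J]
  [25:0] imm=67108848 (s26→-16) = #-16
  target = base 0xa028 + off 0x14 + 4 + imm -16 = 0xa030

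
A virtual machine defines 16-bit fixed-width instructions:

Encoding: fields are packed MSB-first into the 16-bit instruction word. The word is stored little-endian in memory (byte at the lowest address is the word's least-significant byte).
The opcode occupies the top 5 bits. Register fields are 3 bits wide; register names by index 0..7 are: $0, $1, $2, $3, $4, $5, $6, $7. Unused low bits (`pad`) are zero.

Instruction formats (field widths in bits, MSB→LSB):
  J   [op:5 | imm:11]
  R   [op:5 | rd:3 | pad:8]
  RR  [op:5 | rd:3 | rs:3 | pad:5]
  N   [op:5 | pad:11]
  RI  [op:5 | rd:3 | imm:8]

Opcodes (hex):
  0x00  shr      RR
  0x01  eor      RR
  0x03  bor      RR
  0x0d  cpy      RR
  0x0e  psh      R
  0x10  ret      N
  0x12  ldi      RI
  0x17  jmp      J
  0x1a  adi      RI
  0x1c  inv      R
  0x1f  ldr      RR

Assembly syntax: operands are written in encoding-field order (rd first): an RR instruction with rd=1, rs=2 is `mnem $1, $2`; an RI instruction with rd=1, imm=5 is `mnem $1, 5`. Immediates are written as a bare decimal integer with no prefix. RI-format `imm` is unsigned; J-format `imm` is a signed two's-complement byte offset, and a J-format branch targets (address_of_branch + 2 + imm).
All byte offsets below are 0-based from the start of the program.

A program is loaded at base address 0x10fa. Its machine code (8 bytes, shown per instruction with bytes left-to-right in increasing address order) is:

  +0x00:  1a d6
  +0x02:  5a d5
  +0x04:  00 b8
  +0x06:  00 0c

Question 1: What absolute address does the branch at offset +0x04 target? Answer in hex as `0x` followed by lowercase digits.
off 0x04: read 00 b8 as little → 0xb800
  op=0xb800>>11=0x17 ⇒ jmp (J)
  imm: (w>>0)&0x7ff=0x0 → 0
  target = base 0x10fa + off 0x04 + 2 + imm 0 = 0x1100

0x1100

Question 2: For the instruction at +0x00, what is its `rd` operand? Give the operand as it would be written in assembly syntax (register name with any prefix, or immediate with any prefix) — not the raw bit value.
$6

+0x00: 1a d6 ⇒ word 0xd61a (little)
  top 5b → 0x1a → adi [RI]
  [10:8] rd=6 = $6
  [7:0] imm=26 = 26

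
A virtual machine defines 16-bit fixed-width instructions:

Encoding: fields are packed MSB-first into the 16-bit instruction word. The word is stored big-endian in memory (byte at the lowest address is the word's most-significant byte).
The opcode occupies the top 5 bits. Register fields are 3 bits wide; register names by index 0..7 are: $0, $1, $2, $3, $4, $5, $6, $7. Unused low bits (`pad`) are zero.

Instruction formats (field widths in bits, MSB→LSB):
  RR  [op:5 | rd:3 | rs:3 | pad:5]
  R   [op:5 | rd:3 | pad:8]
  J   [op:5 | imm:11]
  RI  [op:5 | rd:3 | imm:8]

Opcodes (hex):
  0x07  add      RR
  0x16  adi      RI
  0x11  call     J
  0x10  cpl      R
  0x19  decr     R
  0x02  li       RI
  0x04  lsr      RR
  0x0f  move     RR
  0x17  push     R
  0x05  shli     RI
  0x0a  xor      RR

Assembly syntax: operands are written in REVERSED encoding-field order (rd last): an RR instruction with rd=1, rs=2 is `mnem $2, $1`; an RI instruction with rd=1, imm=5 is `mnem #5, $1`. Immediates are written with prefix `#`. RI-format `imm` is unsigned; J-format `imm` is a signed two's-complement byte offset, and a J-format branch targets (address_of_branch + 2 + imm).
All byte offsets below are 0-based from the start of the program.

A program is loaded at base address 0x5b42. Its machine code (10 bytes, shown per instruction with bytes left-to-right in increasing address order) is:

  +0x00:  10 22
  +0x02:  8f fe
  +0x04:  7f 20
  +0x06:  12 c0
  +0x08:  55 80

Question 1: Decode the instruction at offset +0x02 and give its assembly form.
@+02  big-endian(8f fe) = 0x8ffe
  opcode bits[15:11]=0x11: call/J
  imm@[10:0]=0x7fe (s11→-2) ⇒ #-2

call #-2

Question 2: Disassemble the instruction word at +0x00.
@+00  big-endian(10 22) = 0x1022
  top 5b → 0x2 → li [RI]
  [10:8] rd=0 = $0
  [7:0] imm=34 = #34

li #34, $0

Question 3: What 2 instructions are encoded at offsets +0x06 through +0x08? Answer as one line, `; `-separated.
+0x06: 12 c0 ⇒ word 0x12c0 (big)
  opcode bits[15:11]=0x2: li/RI
  rd: (w>>8)&0x7=0x2 → $2
  imm: (w>>0)&0xff=0xc0 → #192
+0x08: 55 80 ⇒ word 0x5580 (big)
  opcode bits[15:11]=0xa: xor/RR
  rd: (w>>8)&0x7=0x5 → $5
  rs: (w>>5)&0x7=0x4 → $4

li #192, $2; xor $4, $5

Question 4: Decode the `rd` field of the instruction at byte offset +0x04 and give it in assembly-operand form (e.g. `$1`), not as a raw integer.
$7

off 0x04: read 7f 20 as big → 0x7f20
  opcode bits[15:11]=0xf: move/RR
  rd: (w>>8)&0x7=0x7 → $7
  rs: (w>>5)&0x7=0x1 → $1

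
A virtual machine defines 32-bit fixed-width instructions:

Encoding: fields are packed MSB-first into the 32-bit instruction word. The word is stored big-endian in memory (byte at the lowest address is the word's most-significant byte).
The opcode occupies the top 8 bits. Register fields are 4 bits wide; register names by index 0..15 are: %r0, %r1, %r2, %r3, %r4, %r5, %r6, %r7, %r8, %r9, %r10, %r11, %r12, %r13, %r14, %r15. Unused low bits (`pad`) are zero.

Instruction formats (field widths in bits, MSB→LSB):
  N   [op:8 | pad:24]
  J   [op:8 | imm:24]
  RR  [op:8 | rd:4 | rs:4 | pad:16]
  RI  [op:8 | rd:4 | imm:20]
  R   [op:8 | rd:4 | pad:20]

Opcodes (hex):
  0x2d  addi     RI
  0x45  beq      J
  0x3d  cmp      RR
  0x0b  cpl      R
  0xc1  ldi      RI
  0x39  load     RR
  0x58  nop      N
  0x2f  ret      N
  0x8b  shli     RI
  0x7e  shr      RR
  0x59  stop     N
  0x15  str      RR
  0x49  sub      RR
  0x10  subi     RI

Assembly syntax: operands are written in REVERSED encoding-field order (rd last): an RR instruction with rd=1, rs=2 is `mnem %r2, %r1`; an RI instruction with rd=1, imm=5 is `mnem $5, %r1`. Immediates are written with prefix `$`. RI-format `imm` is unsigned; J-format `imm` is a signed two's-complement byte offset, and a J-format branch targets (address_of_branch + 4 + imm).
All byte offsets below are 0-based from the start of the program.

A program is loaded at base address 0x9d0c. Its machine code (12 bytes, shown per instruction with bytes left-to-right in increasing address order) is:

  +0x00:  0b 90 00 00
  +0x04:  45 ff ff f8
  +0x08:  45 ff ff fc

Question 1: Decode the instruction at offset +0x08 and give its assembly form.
@+08  big-endian(45 ff ff fc) = 0x45fffffc
  op=0x45fffffc>>24=0x45 ⇒ beq (J)
  imm: (w>>0)&0xffffff=0xfffffc (s24→-4) → $-4

beq $-4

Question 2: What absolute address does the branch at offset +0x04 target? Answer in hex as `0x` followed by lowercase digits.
@+04  big-endian(45 ff ff f8) = 0x45fffff8
  top 8b → 0x45 → beq [J]
  [23:0] imm=16777208 (s24→-8) = $-8
  target = base 0x9d0c + off 0x04 + 4 + imm -8 = 0x9d0c

0x9d0c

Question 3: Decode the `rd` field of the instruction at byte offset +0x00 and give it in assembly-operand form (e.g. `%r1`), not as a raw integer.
%r9

off 0x00: read 0b 90 00 00 as big → 0x0b900000
  top 8b → 0xb → cpl [R]
  rd@[23:20]=0x9 ⇒ %r9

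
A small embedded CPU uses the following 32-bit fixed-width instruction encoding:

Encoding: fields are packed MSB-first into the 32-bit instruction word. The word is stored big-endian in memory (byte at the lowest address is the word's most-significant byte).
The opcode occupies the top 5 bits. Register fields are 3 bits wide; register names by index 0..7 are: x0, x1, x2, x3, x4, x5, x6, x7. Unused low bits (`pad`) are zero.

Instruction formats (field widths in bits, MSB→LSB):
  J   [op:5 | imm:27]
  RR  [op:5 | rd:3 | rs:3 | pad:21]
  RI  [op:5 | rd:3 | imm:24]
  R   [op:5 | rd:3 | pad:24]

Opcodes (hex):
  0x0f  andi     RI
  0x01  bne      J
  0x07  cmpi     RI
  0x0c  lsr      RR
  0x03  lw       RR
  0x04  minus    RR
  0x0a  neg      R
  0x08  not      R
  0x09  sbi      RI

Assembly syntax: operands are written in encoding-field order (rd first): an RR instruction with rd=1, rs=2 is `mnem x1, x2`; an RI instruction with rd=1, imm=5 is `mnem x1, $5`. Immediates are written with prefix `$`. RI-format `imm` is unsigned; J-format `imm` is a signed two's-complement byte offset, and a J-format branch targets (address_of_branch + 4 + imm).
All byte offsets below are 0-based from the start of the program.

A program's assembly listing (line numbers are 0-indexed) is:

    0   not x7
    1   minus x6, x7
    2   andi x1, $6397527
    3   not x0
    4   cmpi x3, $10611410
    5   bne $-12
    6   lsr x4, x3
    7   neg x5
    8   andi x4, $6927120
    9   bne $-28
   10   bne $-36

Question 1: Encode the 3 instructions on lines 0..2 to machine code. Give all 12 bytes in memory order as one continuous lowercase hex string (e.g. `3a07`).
0. not fields op=0x8:5|rd=7:3|pad=0:24 → word 47000000h → 47 00 00 00
1. minus fields op=0x4:5|rd=6:3|rs=7:3|pad=0:21 → word 26e00000h → 26 e0 00 00
2. andi fields op=0xf:5|rd=1:3|imm=6397527:24 → word 79619e57h → 79 61 9e 57

4700000026e0000079619e57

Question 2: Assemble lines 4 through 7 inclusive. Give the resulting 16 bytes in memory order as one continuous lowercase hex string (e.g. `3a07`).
3ba1ead20ffffff46460000055000000

4. cmpi fields op=0x7:5|rd=3:3|imm=10611410:24 → word 3ba1ead2h → 3b a1 ea d2
5. bne fields op=0x1:5|imm=-12:27 → word 0ffffff4h → 0f ff ff f4
6. lsr fields op=0xc:5|rd=4:3|rs=3:3|pad=0:21 → word 64600000h → 64 60 00 00
7. neg fields op=0xa:5|rd=5:3|pad=0:24 → word 55000000h → 55 00 00 00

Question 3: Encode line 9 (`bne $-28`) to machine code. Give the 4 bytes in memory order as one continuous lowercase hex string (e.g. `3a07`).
0fffffe4

9. bne fields op=0x1:5|imm=-28:27 → word 0fffffe4h → 0f ff ff e4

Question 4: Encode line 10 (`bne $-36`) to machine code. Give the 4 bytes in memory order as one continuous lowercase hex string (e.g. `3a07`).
line 10 (bne): pack op=0x1:5|imm=-36:27 = 0x0fffffdc; big→ 0f ff ff dc

0fffffdc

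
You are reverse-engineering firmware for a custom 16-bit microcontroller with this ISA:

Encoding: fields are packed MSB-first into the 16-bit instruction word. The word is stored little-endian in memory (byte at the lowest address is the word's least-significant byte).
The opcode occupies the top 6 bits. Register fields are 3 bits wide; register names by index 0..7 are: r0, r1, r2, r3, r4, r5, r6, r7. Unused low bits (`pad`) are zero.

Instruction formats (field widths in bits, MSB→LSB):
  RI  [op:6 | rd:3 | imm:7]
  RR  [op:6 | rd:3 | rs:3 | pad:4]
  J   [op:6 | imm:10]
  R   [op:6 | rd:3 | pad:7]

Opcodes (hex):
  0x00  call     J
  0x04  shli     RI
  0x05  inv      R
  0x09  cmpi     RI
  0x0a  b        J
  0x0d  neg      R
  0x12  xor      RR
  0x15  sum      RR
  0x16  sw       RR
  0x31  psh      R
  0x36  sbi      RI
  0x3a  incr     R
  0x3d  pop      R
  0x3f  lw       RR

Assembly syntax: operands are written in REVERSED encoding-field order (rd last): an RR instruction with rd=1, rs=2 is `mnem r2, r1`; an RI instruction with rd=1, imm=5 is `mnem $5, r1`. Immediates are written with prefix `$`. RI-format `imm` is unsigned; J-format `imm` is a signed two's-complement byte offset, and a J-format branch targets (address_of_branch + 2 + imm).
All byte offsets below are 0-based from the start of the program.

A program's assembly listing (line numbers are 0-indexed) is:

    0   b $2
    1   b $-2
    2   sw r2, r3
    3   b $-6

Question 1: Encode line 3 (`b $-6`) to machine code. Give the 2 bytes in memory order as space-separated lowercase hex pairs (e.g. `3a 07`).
line 3 (b): pack op=0xa:6|imm=-6:10 = 0x2bfa; little→ fa 2b

fa 2b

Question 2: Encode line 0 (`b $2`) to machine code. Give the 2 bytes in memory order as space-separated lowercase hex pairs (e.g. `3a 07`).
02 28

L0: b op=0xa:6|imm=2:10 ⇒ 0x2802 ⇒ little 02 28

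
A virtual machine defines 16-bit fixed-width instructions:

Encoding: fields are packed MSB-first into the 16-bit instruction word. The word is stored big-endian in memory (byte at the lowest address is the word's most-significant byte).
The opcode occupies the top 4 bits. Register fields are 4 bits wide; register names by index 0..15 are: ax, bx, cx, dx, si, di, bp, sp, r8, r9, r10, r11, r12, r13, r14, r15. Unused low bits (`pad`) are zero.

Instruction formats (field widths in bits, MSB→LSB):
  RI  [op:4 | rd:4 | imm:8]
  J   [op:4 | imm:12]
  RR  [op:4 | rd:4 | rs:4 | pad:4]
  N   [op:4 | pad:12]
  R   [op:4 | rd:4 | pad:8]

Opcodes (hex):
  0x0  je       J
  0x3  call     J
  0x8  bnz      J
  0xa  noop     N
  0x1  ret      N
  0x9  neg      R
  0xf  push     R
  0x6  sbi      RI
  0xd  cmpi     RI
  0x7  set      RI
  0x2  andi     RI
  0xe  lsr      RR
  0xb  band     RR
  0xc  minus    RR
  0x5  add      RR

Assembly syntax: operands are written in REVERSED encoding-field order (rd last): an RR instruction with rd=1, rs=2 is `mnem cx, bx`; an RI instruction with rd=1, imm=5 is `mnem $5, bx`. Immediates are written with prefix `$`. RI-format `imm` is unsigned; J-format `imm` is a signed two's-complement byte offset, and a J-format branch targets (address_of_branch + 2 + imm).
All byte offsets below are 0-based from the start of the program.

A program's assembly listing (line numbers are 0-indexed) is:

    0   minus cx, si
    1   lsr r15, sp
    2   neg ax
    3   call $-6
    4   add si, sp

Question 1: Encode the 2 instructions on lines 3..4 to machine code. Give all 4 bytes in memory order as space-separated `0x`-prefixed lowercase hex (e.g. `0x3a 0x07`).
3. call fields op=0x3:4|imm=-6:12 → word 3ffah → 3f fa
4. add fields op=0x5:4|rd=7:4|rs=4:4|pad=0:4 → word 5740h → 57 40

0x3f 0xfa 0x57 0x40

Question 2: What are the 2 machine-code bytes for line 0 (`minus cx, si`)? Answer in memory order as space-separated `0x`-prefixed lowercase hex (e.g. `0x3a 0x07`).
line 0 (minus): pack op=0xc:4|rd=4:4|rs=2:4|pad=0:4 = 0xc420; big→ c4 20

0xc4 0x20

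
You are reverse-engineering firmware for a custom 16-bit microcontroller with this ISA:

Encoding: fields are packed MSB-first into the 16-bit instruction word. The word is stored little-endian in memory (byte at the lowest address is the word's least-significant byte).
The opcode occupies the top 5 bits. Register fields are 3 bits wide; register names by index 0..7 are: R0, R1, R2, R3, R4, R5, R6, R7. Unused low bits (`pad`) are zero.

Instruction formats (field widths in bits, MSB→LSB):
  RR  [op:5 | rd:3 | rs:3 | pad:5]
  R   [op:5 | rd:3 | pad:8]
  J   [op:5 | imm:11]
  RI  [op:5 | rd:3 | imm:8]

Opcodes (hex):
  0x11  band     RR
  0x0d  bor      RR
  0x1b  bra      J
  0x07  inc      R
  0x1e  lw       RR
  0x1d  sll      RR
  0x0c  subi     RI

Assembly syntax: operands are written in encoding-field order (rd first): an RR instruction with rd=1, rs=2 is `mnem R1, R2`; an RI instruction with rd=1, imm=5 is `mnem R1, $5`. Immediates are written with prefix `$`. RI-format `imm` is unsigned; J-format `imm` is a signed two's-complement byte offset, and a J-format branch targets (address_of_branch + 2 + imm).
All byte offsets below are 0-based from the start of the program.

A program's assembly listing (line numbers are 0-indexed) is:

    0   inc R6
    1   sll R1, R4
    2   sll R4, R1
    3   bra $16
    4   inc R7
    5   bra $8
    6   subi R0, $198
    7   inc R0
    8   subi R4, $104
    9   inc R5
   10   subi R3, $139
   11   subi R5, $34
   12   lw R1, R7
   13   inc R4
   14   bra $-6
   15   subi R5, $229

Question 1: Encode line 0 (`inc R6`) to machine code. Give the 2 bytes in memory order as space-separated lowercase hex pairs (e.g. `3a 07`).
line 0 (inc): pack op=0x7:5|rd=6:3|pad=0:8 = 0x3e00; little→ 00 3e

00 3e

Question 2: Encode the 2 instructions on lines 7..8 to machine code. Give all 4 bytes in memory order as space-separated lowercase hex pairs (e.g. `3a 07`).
00 38 68 64

line 7 (inc): pack op=0x7:5|rd=0:3|pad=0:8 = 0x3800; little→ 00 38
line 8 (subi): pack op=0xc:5|rd=4:3|imm=104:8 = 0x6468; little→ 68 64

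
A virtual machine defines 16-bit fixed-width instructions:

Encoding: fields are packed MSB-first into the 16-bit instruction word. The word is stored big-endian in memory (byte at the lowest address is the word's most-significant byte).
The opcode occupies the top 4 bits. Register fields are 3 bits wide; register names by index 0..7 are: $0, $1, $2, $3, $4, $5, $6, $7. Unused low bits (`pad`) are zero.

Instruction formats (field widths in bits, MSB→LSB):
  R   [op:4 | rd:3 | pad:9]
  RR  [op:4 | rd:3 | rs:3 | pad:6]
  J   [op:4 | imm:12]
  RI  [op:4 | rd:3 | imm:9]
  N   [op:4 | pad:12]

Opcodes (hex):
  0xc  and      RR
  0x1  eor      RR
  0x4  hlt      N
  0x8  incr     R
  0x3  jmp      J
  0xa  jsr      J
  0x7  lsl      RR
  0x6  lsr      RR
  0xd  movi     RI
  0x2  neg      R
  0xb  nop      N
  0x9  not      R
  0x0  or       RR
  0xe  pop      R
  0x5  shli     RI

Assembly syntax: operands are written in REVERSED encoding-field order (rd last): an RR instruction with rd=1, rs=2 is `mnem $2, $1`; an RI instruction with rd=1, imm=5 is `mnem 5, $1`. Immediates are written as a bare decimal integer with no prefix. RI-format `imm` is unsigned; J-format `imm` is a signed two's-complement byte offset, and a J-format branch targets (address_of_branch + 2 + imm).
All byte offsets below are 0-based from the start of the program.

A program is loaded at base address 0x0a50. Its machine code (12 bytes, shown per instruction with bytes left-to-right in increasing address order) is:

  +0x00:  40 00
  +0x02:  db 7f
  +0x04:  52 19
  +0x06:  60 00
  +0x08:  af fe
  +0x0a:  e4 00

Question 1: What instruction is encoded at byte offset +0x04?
shli 25, $1

[04] 52 19 → 0x5219
  op=0x5219>>12=0x5 ⇒ shli (RI)
  rd: (w>>9)&0x7=0x1 → $1
  imm: (w>>0)&0x1ff=0x19 → 25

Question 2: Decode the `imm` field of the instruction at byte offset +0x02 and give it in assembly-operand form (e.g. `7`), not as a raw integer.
[02] db 7f → 0xdb7f
  top 4b → 0xd → movi [RI]
  rd@[11:9]=0x5 ⇒ $5
  imm@[8:0]=0x17f ⇒ 383

383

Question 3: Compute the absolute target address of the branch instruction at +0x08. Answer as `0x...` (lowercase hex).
off 0x08: read af fe as big → 0xaffe
  op=0xaffe>>12=0xa ⇒ jsr (J)
  imm: (w>>0)&0xfff=0xffe (s12→-2) → -2
  target = base 0x0a50 + off 0x08 + 2 + imm -2 = 0x0a58

0x0a58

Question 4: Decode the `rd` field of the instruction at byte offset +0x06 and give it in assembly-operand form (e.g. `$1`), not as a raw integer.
[06] 60 00 → 0x6000
  op=0x6000>>12=0x6 ⇒ lsr (RR)
  [11:9] rd=0 = $0
  [8:6] rs=0 = $0

$0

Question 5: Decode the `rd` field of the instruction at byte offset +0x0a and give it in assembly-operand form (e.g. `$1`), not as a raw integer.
$2

+0x0a: e4 00 ⇒ word 0xe400 (big)
  opcode bits[15:12]=0xe: pop/R
  rd@[11:9]=0x2 ⇒ $2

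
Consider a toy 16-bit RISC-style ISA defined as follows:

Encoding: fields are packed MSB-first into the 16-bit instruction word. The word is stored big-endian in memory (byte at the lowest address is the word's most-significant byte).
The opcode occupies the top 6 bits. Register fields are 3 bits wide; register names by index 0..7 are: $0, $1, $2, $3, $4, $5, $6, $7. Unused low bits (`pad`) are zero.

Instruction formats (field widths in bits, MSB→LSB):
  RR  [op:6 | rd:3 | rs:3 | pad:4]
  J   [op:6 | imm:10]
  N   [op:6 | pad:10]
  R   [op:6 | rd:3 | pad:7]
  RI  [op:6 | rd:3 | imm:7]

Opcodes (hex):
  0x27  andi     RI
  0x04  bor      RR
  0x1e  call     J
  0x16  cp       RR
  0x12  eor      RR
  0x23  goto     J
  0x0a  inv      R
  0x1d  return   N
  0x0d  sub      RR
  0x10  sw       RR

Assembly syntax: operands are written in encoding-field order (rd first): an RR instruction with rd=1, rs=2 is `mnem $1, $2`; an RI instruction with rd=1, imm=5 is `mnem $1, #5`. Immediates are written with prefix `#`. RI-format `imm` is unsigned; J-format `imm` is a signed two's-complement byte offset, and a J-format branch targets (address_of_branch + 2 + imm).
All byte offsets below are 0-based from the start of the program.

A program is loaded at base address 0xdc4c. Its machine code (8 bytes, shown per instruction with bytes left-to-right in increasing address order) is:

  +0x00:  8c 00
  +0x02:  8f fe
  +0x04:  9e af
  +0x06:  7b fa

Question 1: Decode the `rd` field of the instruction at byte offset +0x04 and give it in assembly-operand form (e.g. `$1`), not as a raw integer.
$5

+0x04: 9e af ⇒ word 0x9eaf (big)
  top 6b → 0x27 → andi [RI]
  rd: (w>>7)&0x7=0x5 → $5
  imm: (w>>0)&0x7f=0x2f → #47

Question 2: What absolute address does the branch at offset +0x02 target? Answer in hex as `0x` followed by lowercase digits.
[02] 8f fe → 0x8ffe
  top 6b → 0x23 → goto [J]
  [9:0] imm=1022 (s10→-2) = #-2
  target = base 0xdc4c + off 0x02 + 2 + imm -2 = 0xdc4e

0xdc4e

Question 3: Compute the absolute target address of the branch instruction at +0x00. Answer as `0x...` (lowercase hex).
0xdc4e

+0x00: 8c 00 ⇒ word 0x8c00 (big)
  op=0x8c00>>10=0x23 ⇒ goto (J)
  [9:0] imm=0 = #0
  target = base 0xdc4c + off 0x00 + 2 + imm 0 = 0xdc4e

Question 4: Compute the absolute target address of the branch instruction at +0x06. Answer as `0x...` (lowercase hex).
0xdc4e

+0x06: 7b fa ⇒ word 0x7bfa (big)
  top 6b → 0x1e → call [J]
  imm: (w>>0)&0x3ff=0x3fa (s10→-6) → #-6
  target = base 0xdc4c + off 0x06 + 2 + imm -6 = 0xdc4e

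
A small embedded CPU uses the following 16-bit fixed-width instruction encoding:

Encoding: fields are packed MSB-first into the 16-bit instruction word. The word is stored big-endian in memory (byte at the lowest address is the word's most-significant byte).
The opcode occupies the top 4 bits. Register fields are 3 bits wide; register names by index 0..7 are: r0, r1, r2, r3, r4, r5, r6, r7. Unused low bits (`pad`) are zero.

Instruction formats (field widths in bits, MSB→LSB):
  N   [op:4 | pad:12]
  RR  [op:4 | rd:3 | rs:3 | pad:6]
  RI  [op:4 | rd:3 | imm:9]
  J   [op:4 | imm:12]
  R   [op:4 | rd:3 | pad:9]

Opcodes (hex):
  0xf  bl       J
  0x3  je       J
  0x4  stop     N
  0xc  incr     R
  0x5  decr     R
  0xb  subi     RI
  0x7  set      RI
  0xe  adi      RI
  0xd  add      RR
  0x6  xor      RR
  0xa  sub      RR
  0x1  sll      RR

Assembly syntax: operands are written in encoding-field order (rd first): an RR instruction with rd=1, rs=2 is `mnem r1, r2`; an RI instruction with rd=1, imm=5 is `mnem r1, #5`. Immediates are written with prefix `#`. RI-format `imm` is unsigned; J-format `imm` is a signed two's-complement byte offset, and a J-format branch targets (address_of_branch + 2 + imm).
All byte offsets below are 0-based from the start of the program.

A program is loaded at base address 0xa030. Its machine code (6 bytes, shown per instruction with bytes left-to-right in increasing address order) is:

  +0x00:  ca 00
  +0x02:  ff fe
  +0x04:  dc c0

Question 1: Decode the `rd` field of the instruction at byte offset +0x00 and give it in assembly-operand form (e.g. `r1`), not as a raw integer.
r5

@+00  big-endian(ca 00) = 0xca00
  opcode bits[15:12]=0xc: incr/R
  rd@[11:9]=0x5 ⇒ r5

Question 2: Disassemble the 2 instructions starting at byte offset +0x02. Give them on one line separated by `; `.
[02] ff fe → 0xfffe
  top 4b → 0xf → bl [J]
  imm@[11:0]=0xffe (s12→-2) ⇒ #-2
[04] dc c0 → 0xdcc0
  top 4b → 0xd → add [RR]
  rd@[11:9]=0x6 ⇒ r6
  rs@[8:6]=0x3 ⇒ r3

bl #-2; add r6, r3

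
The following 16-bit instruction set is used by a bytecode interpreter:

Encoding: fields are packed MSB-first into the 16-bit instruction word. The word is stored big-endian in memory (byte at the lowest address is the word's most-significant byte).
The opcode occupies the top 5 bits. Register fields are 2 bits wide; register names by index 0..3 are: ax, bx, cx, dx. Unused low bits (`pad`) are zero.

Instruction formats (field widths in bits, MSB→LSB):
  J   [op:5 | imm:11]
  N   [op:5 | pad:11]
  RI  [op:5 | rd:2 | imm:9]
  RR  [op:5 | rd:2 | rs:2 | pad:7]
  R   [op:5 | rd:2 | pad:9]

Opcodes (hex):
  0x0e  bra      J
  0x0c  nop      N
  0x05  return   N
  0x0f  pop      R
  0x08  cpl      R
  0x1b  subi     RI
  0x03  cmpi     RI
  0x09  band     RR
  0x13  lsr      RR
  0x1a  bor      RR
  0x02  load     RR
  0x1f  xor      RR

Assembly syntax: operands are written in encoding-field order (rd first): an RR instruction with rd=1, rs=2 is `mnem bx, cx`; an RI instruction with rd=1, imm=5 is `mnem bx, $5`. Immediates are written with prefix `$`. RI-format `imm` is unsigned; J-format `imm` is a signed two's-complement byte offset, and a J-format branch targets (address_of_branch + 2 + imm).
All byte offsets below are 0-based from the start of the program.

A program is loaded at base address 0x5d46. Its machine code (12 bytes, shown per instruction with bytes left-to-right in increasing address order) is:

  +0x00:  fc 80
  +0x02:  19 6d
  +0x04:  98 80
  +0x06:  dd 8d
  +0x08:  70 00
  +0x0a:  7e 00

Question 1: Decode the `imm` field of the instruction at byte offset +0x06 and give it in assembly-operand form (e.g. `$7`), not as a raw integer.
off 0x06: read dd 8d as big → 0xdd8d
  op=0xdd8d>>11=0x1b ⇒ subi (RI)
  rd@[10:9]=0x2 ⇒ cx
  imm@[8:0]=0x18d ⇒ $397

$397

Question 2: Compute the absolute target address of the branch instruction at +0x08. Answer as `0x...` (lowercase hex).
0x5d50

+0x08: 70 00 ⇒ word 0x7000 (big)
  opcode bits[15:11]=0xe: bra/J
  imm@[10:0]=0x0 ⇒ $0
  target = base 0x5d46 + off 0x08 + 2 + imm 0 = 0x5d50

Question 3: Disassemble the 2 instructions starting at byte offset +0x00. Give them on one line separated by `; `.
[00] fc 80 → 0xfc80
  opcode bits[15:11]=0x1f: xor/RR
  rd@[10:9]=0x2 ⇒ cx
  rs@[8:7]=0x1 ⇒ bx
[02] 19 6d → 0x196d
  opcode bits[15:11]=0x3: cmpi/RI
  rd@[10:9]=0x0 ⇒ ax
  imm@[8:0]=0x16d ⇒ $365

xor cx, bx; cmpi ax, $365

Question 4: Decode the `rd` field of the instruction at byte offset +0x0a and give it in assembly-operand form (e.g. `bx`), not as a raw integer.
dx

off 0x0a: read 7e 00 as big → 0x7e00
  op=0x7e00>>11=0xf ⇒ pop (R)
  rd@[10:9]=0x3 ⇒ dx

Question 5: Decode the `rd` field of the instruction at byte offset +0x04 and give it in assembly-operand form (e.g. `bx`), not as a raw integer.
ax

@+04  big-endian(98 80) = 0x9880
  top 5b → 0x13 → lsr [RR]
  [10:9] rd=0 = ax
  [8:7] rs=1 = bx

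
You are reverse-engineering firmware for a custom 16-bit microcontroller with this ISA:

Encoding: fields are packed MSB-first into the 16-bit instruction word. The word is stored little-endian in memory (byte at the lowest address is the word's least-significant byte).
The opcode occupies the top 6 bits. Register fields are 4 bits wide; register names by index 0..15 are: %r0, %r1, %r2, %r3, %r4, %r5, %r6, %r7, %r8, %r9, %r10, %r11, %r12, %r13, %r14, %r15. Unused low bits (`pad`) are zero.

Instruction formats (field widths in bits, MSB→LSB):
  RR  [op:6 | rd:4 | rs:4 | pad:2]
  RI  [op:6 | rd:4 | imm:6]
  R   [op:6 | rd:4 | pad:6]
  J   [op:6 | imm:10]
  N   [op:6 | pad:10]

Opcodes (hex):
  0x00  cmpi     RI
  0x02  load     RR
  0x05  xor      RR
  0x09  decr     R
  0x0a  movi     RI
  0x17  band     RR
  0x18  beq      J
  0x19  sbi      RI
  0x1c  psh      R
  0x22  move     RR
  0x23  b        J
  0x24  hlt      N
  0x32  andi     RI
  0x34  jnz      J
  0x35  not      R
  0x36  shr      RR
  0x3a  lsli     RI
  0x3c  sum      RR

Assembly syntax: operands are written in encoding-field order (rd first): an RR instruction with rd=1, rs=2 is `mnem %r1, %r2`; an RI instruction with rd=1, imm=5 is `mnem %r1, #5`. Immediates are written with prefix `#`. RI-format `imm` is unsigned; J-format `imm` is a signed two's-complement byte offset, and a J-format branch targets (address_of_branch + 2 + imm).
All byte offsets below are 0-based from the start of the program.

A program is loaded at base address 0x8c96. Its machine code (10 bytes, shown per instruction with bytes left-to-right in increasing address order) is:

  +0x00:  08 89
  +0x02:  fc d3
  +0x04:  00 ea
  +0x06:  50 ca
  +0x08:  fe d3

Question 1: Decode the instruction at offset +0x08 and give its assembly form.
jnz #-2

off 0x08: read fe d3 as little → 0xd3fe
  opcode bits[15:10]=0x34: jnz/J
  imm@[9:0]=0x3fe (s10→-2) ⇒ #-2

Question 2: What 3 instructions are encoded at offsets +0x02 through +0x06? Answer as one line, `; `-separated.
jnz #-4; lsli %r8, #0; andi %r9, #16

off 0x02: read fc d3 as little → 0xd3fc
  opcode bits[15:10]=0x34: jnz/J
  imm: (w>>0)&0x3ff=0x3fc (s10→-4) → #-4
off 0x04: read 00 ea as little → 0xea00
  opcode bits[15:10]=0x3a: lsli/RI
  rd: (w>>6)&0xf=0x8 → %r8
  imm: (w>>0)&0x3f=0x0 → #0
off 0x06: read 50 ca as little → 0xca50
  opcode bits[15:10]=0x32: andi/RI
  rd: (w>>6)&0xf=0x9 → %r9
  imm: (w>>0)&0x3f=0x10 → #16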